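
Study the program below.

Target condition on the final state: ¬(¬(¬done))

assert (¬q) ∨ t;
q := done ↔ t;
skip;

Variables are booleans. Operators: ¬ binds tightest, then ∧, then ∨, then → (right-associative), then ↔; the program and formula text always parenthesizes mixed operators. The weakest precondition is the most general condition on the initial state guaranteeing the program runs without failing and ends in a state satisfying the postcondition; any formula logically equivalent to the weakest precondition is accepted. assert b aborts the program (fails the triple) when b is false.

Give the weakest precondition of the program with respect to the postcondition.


Working backward. After the program, the postcondition ¬(¬(¬done)) must hold; in canonical form it is ¬done.
Before skip: ¬done
Before q := done ↔ t: ¬done
Before assert (¬q) ∨ t: ((¬q) ∨ t) ∧ (¬done)
Answer: WP = ((¬q) ∨ t) ∧ (¬done)


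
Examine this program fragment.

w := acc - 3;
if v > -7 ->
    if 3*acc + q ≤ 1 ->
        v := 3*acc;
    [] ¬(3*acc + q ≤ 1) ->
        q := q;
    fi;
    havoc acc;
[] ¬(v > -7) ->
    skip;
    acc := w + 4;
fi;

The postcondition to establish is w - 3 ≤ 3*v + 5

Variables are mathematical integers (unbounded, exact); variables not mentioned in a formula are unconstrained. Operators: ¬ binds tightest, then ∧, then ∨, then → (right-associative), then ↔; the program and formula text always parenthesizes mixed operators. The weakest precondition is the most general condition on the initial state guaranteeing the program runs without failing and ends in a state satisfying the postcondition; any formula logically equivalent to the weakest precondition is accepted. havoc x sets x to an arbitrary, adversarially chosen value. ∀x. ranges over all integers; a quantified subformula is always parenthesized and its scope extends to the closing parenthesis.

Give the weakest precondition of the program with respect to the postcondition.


Working backward. After the program, the postcondition w - 3 ≤ 3*v + 5 must hold; in canonical form it is w ≤ 3*v + 8.
Then branch requires (3*acc + q ≤ 1 → w ≤ 9*acc + 8) ∧ ((¬(3*acc + q ≤ 1)) → w ≤ 3*v + 8); else branch requires w ≤ 3*v + 8.
Before the if: (v > -7 → ((3*acc + q ≤ 1 → w ≤ 9*acc + 8) ∧ ((¬(3*acc + q ≤ 1)) → w ≤ 3*v + 8))) ∧ ((¬(v > -7)) → w ≤ 3*v + 8)
Before w := acc - 3: (v > -7 → ((3*acc + q ≤ 1 → 8*acc ≥ -11) ∧ ((¬(3*acc + q ≤ 1)) → acc ≤ 3*v + 11))) ∧ ((¬(v > -7)) → acc ≤ 3*v + 11)
Answer: WP = (v > -7 → ((3*acc + q ≤ 1 → 8*acc ≥ -11) ∧ ((¬(3*acc + q ≤ 1)) → acc ≤ 3*v + 11))) ∧ ((¬(v > -7)) → acc ≤ 3*v + 11)


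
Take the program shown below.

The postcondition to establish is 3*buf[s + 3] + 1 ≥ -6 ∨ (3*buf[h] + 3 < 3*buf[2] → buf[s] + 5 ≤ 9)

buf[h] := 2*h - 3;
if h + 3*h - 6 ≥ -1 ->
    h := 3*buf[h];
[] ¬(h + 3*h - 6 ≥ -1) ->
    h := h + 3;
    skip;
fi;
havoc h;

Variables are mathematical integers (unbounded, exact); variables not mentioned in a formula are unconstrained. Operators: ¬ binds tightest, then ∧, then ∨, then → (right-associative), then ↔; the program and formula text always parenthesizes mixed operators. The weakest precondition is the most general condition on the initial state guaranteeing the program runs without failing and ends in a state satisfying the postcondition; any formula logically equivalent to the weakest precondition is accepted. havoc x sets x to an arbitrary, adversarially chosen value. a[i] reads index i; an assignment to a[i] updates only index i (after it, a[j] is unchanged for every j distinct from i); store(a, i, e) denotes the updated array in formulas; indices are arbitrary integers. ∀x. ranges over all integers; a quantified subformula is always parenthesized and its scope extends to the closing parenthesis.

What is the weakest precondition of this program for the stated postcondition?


Working backward. After the program, the postcondition 3*buf[s + 3] + 1 ≥ -6 ∨ (3*buf[h] + 3 < 3*buf[2] → buf[s] + 5 ≤ 9) must hold; in canonical form it is 3*buf[s + 3] ≥ -7 ∨ (3*buf[h] < 3*buf[2] - 3 → buf[s] ≤ 4).
Before havoc h: ∀h_1. (3*buf[s + 3] ≥ -7 ∨ (3*buf[h_1] < 3*buf[2] - 3 → buf[s] ≤ 4))
Then branch requires ∀h_1. (3*buf[s + 3] ≥ -7 ∨ (3*buf[h_1] < 3*buf[2] - 3 → buf[s] ≤ 4)); else branch requires ∀h_1. (3*buf[s + 3] ≥ -7 ∨ (3*buf[h_1] < 3*buf[2] - 3 → buf[s] ≤ 4)).
Before the if: (4*h ≥ 5 → (∀h_1. (3*buf[s + 3] ≥ -7 ∨ (3*buf[h_1] < 3*buf[2] - 3 → buf[s] ≤ 4)))) ∧ ((¬(4*h ≥ 5)) → (∀h_1. (3*buf[s + 3] ≥ -7 ∨ (3*buf[h_1] < 3*buf[2] - 3 → buf[s] ≤ 4))))
Before buf[h] := 2*h - 3: (4*h ≥ 5 → (∀h_1. (3*store(buf, h, 2*h - 3)[s + 3] ≥ -7 ∨ (3*store(buf, h, 2*h - 3)[h_1] < 3*store(buf, h, 2*h - 3)[2] - 3 → store(buf, h, 2*h - 3)[s] ≤ 4)))) ∧ ((¬(4*h ≥ 5)) → (∀h_1. (3*store(buf, h, 2*h - 3)[s + 3] ≥ -7 ∨ (3*store(buf, h, 2*h - 3)[h_1] < 3*store(buf, h, 2*h - 3)[2] - 3 → store(buf, h, 2*h - 3)[s] ≤ 4))))
Answer: WP = (4*h ≥ 5 → (∀h_1. (3*store(buf, h, 2*h - 3)[s + 3] ≥ -7 ∨ (3*store(buf, h, 2*h - 3)[h_1] < 3*store(buf, h, 2*h - 3)[2] - 3 → store(buf, h, 2*h - 3)[s] ≤ 4)))) ∧ ((¬(4*h ≥ 5)) → (∀h_1. (3*store(buf, h, 2*h - 3)[s + 3] ≥ -7 ∨ (3*store(buf, h, 2*h - 3)[h_1] < 3*store(buf, h, 2*h - 3)[2] - 3 → store(buf, h, 2*h - 3)[s] ≤ 4))))


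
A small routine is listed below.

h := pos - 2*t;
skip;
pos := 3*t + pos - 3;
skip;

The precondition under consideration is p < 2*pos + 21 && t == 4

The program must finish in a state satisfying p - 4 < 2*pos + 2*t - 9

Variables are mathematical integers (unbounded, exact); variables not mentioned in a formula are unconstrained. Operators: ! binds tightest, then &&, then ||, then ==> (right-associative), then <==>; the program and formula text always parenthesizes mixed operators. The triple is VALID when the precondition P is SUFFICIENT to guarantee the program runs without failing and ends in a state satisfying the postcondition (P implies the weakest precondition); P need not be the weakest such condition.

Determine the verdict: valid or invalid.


Working backward. After the program, the postcondition p - 4 < 2*pos + 2*t - 9 must hold; in canonical form it is p < 2*pos + 2*t - 5.
Before skip: p < 2*pos + 2*t - 5
Before pos := 3*t + pos - 3: p < 2*pos + 8*t - 11
Before skip: p < 2*pos + 8*t - 11
Before h := pos - 2*t: p < 2*pos + 8*t - 11
The weakest precondition is p < 2*pos + 8*t - 11.
Check whether p < 2*pos + 21 && t == 4 implies it.
Every state satisfying the precondition satisfies the weakest precondition: the implication holds.
Answer: valid


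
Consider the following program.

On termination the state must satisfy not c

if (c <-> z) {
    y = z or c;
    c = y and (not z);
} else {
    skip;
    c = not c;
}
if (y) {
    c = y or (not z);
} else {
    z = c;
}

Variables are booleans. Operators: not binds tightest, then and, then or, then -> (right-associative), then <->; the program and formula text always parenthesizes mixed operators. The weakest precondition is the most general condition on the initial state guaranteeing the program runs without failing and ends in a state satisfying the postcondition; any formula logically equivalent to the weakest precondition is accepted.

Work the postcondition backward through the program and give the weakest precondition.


Working backward. After the program, not c must hold.
Then branch requires not (y or (not z)); else branch requires not c.
Before the if: (y -> (not (y or (not z)))) and ((not y) -> (not c))
Then branch requires (not (z or c)) and ((not (z or c)) -> (not ((z or c) and (not z)))); else branch requires (y -> (not (y or (not z)))) and ((not y) -> c).
Before the if: ((c <-> z) -> ((not (z or c)) and ((not (z or c)) -> (not ((z or c) and (not z)))))) and ((not (c <-> z)) -> ((y -> (not (y or (not z)))) and ((not y) -> c)))
Answer: WP = ((c <-> z) -> ((not (z or c)) and ((not (z or c)) -> (not ((z or c) and (not z)))))) and ((not (c <-> z)) -> ((y -> (not (y or (not z)))) and ((not y) -> c)))


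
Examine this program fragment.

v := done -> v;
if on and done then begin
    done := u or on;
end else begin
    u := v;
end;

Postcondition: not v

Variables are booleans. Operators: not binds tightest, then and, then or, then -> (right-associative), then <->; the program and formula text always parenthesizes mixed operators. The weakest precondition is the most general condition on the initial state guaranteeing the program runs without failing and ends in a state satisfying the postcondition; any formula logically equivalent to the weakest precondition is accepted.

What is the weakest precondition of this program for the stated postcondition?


Working backward. After the program, not v must hold.
Then branch requires not v; else branch requires not v.
Before the if: ((on and done) -> (not v)) and ((not (on and done)) -> (not v))
Before v := done -> v: ((on and done) -> (not (done -> v))) and ((not (on and done)) -> (not (done -> v)))
Answer: WP = ((on and done) -> (not (done -> v))) and ((not (on and done)) -> (not (done -> v)))


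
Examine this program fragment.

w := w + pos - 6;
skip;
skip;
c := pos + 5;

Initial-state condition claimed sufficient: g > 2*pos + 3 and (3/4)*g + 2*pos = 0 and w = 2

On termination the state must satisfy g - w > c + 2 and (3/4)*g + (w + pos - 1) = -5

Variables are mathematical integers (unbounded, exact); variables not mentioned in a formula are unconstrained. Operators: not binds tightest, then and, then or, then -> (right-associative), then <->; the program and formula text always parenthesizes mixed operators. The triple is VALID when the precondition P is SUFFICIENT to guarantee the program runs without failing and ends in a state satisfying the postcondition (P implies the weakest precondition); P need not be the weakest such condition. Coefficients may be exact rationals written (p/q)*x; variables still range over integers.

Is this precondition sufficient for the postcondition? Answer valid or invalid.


Working backward. After the program, the postcondition g - w > c + 2 and (3/4)*g + (w + pos - 1) = -5 must hold; in canonical form it is g > c + w + 2 and (3/4)*g + pos + w = -4.
Before c := pos + 5: g > pos + w + 7 and (3/4)*g + pos + w = -4
Before skip: g > pos + w + 7 and (3/4)*g + pos + w = -4
Before skip: g > pos + w + 7 and (3/4)*g + pos + w = -4
Before w := w + pos - 6: g > 2*pos + w + 1 and (3/4)*g + 2*pos + w = 2
The weakest precondition is g > 2*pos + w + 1 and (3/4)*g + 2*pos + w = 2.
Check whether g > 2*pos + 3 and (3/4)*g + 2*pos = 0 and w = 2 implies it.
Every state satisfying the precondition satisfies the weakest precondition: the implication holds.
Answer: valid


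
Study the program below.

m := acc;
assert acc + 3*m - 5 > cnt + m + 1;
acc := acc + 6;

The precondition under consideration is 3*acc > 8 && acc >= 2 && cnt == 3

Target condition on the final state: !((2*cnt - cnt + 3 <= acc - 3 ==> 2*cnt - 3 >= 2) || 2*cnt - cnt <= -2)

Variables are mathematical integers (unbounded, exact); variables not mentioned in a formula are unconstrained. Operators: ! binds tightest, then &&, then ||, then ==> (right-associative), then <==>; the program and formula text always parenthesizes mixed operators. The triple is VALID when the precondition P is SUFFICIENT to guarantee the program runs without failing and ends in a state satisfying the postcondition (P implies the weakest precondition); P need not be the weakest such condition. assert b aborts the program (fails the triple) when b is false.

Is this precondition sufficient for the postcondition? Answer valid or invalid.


Working backward. After the program, the postcondition !((2*cnt - cnt + 3 <= acc - 3 ==> 2*cnt - 3 >= 2) || 2*cnt - cnt <= -2) must hold; in canonical form it is !((cnt <= acc - 6 ==> 2*cnt >= 5) || cnt <= -2).
Before acc := acc + 6: !((cnt <= acc ==> 2*cnt >= 5) || cnt <= -2)
Before assert acc + 3*m - 5 > cnt + m + 1: acc + 2*m > cnt + 6 && (!((cnt <= acc ==> 2*cnt >= 5) || cnt <= -2))
Before m := acc: 3*acc > cnt + 6 && (!((cnt <= acc ==> 2*cnt >= 5) || cnt <= -2))
The weakest precondition is 3*acc > cnt + 6 && (!((cnt <= acc ==> 2*cnt >= 5) || cnt <= -2)).
Check whether 3*acc > 8 && acc >= 2 && cnt == 3 implies it.
Countermodel: at the initial state acc = 3, cnt = 3, the precondition holds but the weakest precondition fails.
Answer: invalid


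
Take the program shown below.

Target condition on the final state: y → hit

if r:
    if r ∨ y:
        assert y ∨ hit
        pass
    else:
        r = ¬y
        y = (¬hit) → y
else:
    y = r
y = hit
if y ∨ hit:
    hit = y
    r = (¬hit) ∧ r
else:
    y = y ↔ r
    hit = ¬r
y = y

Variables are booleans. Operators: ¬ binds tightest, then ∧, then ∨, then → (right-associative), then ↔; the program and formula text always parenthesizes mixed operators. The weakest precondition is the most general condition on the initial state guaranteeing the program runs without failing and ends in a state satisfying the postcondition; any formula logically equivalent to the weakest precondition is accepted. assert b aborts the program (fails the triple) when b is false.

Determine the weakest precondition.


Working backward. After the program, y → hit must hold.
Before y := y: y → hit
Then branch requires true; else branch requires (y ↔ r) → (¬r).
Before the if: (¬(y ∨ hit)) → ((y ↔ r) → (¬r))
Before y := hit: (¬hit) → ((hit ↔ r) → (¬r))
Then branch requires ((r ∨ y) → ((y ∨ hit) ∧ ((¬hit) → ((hit ↔ r) → (¬r))))) ∧ ((¬(r ∨ y)) → ((¬hit) → ((hit ↔ (¬y)) → y))); else branch requires (¬hit) → ((hit ↔ r) → (¬r)).
Before the if: (r → (((r ∨ y) → ((y ∨ hit) ∧ ((¬hit) → ((hit ↔ r) → (¬r))))) ∧ ((¬(r ∨ y)) → ((¬hit) → ((hit ↔ (¬y)) → y))))) ∧ ((¬r) → ((¬hit) → ((hit ↔ r) → (¬r))))
Answer: WP = (r → (((r ∨ y) → ((y ∨ hit) ∧ ((¬hit) → ((hit ↔ r) → (¬r))))) ∧ ((¬(r ∨ y)) → ((¬hit) → ((hit ↔ (¬y)) → y))))) ∧ ((¬r) → ((¬hit) → ((hit ↔ r) → (¬r))))


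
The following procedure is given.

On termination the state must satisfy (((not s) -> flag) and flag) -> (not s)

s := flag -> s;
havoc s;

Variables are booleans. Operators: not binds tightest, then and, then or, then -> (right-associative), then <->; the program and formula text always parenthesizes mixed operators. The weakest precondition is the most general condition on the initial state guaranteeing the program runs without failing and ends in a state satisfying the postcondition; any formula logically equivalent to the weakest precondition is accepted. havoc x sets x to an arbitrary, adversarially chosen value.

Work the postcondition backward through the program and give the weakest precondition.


Working backward. After the program, (((not s) -> flag) and flag) -> (not s) must hold.
Before havoc s: not flag
Before s := flag -> s: not flag
Answer: WP = not flag


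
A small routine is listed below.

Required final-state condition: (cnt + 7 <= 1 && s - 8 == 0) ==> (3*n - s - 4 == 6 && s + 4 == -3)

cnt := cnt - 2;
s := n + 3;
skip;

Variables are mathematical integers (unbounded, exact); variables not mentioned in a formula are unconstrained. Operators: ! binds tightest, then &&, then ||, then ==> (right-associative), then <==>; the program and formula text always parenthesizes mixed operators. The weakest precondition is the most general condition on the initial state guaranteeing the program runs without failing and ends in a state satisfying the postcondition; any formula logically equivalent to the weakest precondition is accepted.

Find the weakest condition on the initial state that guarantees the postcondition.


Working backward. After the program, the postcondition (cnt + 7 <= 1 && s - 8 == 0) ==> (3*n - s - 4 == 6 && s + 4 == -3) must hold; in canonical form it is (cnt <= -6 && s == 8) ==> (3*n == s + 10 && s == -7).
Before skip: (cnt <= -6 && s == 8) ==> (3*n == s + 10 && s == -7)
Before s := n + 3: (cnt <= -6 && n == 5) ==> (2*n == 13 && n == -10)
Before cnt := cnt - 2: (cnt <= -4 && n == 5) ==> (2*n == 13 && n == -10)
Answer: WP = (cnt <= -4 && n == 5) ==> (2*n == 13 && n == -10)


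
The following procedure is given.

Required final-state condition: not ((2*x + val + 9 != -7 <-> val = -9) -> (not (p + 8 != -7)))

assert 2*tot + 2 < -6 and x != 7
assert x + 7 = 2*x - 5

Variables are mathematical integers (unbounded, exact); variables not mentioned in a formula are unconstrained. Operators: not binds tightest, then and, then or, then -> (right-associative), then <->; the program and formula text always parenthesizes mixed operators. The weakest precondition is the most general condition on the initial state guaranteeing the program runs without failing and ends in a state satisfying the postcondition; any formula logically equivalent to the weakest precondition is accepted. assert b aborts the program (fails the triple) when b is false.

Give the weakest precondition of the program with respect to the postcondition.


Working backward. After the program, the postcondition not ((2*x + val + 9 != -7 <-> val = -9) -> (not (p + 8 != -7))) must hold; in canonical form it is not ((val + 2*x != -16 <-> val = -9) -> (not (p != -15))).
Before assert x + 7 = 2*x - 5: x = 12 and (not ((val + 2*x != -16 <-> val = -9) -> (not (p != -15))))
Before assert 2*tot + 2 < -6 and x != 7: 2*tot < -8 and x != 7 and x = 12 and (not ((val + 2*x != -16 <-> val = -9) -> (not (p != -15))))
Answer: WP = 2*tot < -8 and x != 7 and x = 12 and (not ((val + 2*x != -16 <-> val = -9) -> (not (p != -15))))


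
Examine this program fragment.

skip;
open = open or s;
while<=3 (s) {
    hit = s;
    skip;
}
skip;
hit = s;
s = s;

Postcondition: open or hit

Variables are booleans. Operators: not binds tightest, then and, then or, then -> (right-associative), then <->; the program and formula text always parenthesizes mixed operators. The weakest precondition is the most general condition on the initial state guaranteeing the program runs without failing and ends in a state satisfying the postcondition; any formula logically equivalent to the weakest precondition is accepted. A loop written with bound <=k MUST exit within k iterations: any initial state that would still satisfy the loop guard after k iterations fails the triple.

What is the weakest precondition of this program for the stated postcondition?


Working backward. After the program, open or hit must hold.
Before s := s: open or hit
Before hit := s: open or s
Before skip: open or s
Before the loop (bound <=3), unroll the exhaustion recursion (WP_0 = exit-now case; WP_j = one more guarded iteration, up to j = 3):
  WP_0: (not s) and (open or s)
  WP_1: (s -> ((not s) and (open or s))) and ((not s) -> (open or s))
  WP_2: (s -> ((s -> ((not s) and (open or s))) and ((not s) -> (open or s)))) and ((not s) -> (open or s))
  WP_3: (s -> ((s -> ((s -> ((not s) and (open or s))) and ((not s) -> (open or s)))) and ((not s) -> (open or s)))) and ((not s) -> (open or s))
So before the loop: (s -> ((s -> ((s -> ((not s) and (open or s))) and ((not s) -> (open or s)))) and ((not s) -> (open or s)))) and ((not s) -> (open or s))
Before open := open or s: (s -> ((s -> ((s -> ((not s) and (open or s))) and ((not s) -> (open or s)))) and ((not s) -> (open or s)))) and ((not s) -> (open or s))
Before skip: (s -> ((s -> ((s -> ((not s) and (open or s))) and ((not s) -> (open or s)))) and ((not s) -> (open or s)))) and ((not s) -> (open or s))
Answer: WP = (s -> ((s -> ((s -> ((not s) and (open or s))) and ((not s) -> (open or s)))) and ((not s) -> (open or s)))) and ((not s) -> (open or s))


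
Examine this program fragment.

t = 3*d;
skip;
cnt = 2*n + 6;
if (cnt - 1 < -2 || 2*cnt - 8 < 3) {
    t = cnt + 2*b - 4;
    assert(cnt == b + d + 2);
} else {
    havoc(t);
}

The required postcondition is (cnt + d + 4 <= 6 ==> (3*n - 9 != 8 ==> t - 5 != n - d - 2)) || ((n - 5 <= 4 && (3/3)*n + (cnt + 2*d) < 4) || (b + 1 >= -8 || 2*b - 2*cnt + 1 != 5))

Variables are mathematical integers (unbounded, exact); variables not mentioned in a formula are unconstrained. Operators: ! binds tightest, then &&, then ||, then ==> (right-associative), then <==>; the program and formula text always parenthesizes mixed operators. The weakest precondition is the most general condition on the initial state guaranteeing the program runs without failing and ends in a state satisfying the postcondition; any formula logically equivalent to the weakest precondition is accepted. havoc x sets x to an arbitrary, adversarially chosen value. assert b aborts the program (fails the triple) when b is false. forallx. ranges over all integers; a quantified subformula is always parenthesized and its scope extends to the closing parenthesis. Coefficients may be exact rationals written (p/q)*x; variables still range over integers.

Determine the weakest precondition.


Working backward. After the program, the postcondition (cnt + d + 4 <= 6 ==> (3*n - 9 != 8 ==> t - 5 != n - d - 2)) || ((n - 5 <= 4 && (3/3)*n + (cnt + 2*d) < 4) || (b + 1 >= -8 || 2*b - 2*cnt + 1 != 5)) must hold; in canonical form it is (cnt + d <= 2 ==> (3*n != 17 ==> d + t != n + 3)) || (n <= 9 && cnt + 2*d + n < 4) || b >= -9 || 2*b != 2*cnt + 4.
Then branch requires cnt == b + d + 2 && ((cnt + d <= 2 ==> (3*n != 17 ==> 2*b + cnt + d != n + 7)) || (n <= 9 && cnt + 2*d + n < 4) || b >= -9 || 2*b != 2*cnt + 4); else branch requires forall t_1. ((cnt + d <= 2 ==> (3*n != 17 ==> d + t_1 != n + 3)) || (n <= 9 && cnt + 2*d + n < 4) || b >= -9 || 2*b != 2*cnt + 4).
Before the if: ((cnt < -1 || 2*cnt < 11) ==> (cnt == b + d + 2 && ((cnt + d <= 2 ==> (3*n != 17 ==> 2*b + cnt + d != n + 7)) || (n <= 9 && cnt + 2*d + n < 4) || b >= -9 || 2*b != 2*cnt + 4))) && ((!(cnt < -1 || 2*cnt < 11)) ==> (forall t_1. ((cnt + d <= 2 ==> (3*n != 17 ==> d + t_1 != n + 3)) || (n <= 9 && cnt + 2*d + n < 4) || b >= -9 || 2*b != 2*cnt + 4)))
Before cnt := 2*n + 6: ((2*n < -7 || 4*n < -1) ==> (2*n == b + d - 4 && ((d + 2*n <= -4 ==> (3*n != 17 ==> 2*b + d + n != 1)) || (n <= 9 && 2*d + 3*n < -2) || b >= -9 || 2*b != 4*n + 16))) && ((!(2*n < -7 || 4*n < -1)) ==> (forall t_1. ((d + 2*n <= -4 ==> (3*n != 17 ==> d + t_1 != n + 3)) || (n <= 9 && 2*d + 3*n < -2) || b >= -9 || 2*b != 4*n + 16)))
Before skip: ((2*n < -7 || 4*n < -1) ==> (2*n == b + d - 4 && ((d + 2*n <= -4 ==> (3*n != 17 ==> 2*b + d + n != 1)) || (n <= 9 && 2*d + 3*n < -2) || b >= -9 || 2*b != 4*n + 16))) && ((!(2*n < -7 || 4*n < -1)) ==> (forall t_1. ((d + 2*n <= -4 ==> (3*n != 17 ==> d + t_1 != n + 3)) || (n <= 9 && 2*d + 3*n < -2) || b >= -9 || 2*b != 4*n + 16)))
Before t := 3*d: ((2*n < -7 || 4*n < -1) ==> (2*n == b + d - 4 && ((d + 2*n <= -4 ==> (3*n != 17 ==> 2*b + d + n != 1)) || (n <= 9 && 2*d + 3*n < -2) || b >= -9 || 2*b != 4*n + 16))) && ((!(2*n < -7 || 4*n < -1)) ==> (forall t_1. ((d + 2*n <= -4 ==> (3*n != 17 ==> d + t_1 != n + 3)) || (n <= 9 && 2*d + 3*n < -2) || b >= -9 || 2*b != 4*n + 16)))
Answer: WP = ((2*n < -7 || 4*n < -1) ==> (2*n == b + d - 4 && ((d + 2*n <= -4 ==> (3*n != 17 ==> 2*b + d + n != 1)) || (n <= 9 && 2*d + 3*n < -2) || b >= -9 || 2*b != 4*n + 16))) && ((!(2*n < -7 || 4*n < -1)) ==> (forall t_1. ((d + 2*n <= -4 ==> (3*n != 17 ==> d + t_1 != n + 3)) || (n <= 9 && 2*d + 3*n < -2) || b >= -9 || 2*b != 4*n + 16)))


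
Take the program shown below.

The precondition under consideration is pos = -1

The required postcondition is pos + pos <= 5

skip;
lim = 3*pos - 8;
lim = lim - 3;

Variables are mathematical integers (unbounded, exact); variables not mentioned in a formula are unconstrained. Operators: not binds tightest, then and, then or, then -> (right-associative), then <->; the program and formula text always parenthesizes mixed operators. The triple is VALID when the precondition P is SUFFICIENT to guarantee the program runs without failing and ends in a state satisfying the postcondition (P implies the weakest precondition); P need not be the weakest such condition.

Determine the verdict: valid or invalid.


Working backward. After the program, the postcondition pos + pos <= 5 must hold; in canonical form it is 2*pos <= 5.
Before lim := lim - 3: 2*pos <= 5
Before lim := 3*pos - 8: 2*pos <= 5
Before skip: 2*pos <= 5
The weakest precondition is 2*pos <= 5.
Check whether pos = -1 implies it.
Every state satisfying the precondition satisfies the weakest precondition: the implication holds.
Answer: valid


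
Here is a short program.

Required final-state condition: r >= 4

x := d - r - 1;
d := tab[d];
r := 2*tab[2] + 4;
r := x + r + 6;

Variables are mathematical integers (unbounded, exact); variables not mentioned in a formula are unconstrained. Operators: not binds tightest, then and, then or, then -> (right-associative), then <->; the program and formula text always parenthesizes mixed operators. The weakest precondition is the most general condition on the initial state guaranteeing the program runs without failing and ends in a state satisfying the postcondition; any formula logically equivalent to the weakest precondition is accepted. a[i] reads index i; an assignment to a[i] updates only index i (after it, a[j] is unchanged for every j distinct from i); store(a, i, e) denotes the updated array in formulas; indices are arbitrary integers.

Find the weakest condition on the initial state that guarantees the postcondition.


Working backward. After the program, r >= 4 must hold.
Before r := x + r + 6: r + x >= -2
Before r := 2*tab[2] + 4: 2*tab[2] + x >= -6
Before d := tab[d]: 2*tab[2] + x >= -6
Before x := d - r - 1: 2*tab[2] + d >= r - 5
Answer: WP = 2*tab[2] + d >= r - 5


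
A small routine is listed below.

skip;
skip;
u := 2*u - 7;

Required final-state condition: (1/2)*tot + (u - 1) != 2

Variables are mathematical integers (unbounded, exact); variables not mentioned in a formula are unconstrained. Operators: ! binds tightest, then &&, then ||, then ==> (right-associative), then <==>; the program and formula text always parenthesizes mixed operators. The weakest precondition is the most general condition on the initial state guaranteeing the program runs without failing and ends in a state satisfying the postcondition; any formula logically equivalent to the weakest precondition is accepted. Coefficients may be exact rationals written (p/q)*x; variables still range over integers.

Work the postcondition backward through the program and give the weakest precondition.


Working backward. After the program, the postcondition (1/2)*tot + (u - 1) != 2 must hold; in canonical form it is (1/2)*tot + u != 3.
Before u := 2*u - 7: (1/2)*tot + 2*u != 10
Before skip: (1/2)*tot + 2*u != 10
Before skip: (1/2)*tot + 2*u != 10
Answer: WP = (1/2)*tot + 2*u != 10


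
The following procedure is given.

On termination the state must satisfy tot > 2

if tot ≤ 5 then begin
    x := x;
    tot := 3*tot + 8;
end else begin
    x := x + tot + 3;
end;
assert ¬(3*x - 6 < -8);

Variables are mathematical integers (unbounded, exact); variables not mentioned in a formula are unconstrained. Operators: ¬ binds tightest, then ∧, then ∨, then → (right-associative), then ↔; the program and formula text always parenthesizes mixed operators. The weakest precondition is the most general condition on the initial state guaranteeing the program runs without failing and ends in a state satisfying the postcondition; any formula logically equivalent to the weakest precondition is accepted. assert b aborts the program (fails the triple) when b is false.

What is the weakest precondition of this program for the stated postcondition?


Working backward. After the program, tot > 2 must hold.
Before assert ¬(3*x - 6 < -8): (¬(3*x < -2)) ∧ tot > 2
Then branch requires (¬(3*x < -2)) ∧ 3*tot > -6; else branch requires (¬(3*tot + 3*x < -11)) ∧ tot > 2.
Before the if: (tot ≤ 5 → ((¬(3*x < -2)) ∧ 3*tot > -6)) ∧ ((¬(tot ≤ 5)) → ((¬(3*tot + 3*x < -11)) ∧ tot > 2))
Answer: WP = (tot ≤ 5 → ((¬(3*x < -2)) ∧ 3*tot > -6)) ∧ ((¬(tot ≤ 5)) → ((¬(3*tot + 3*x < -11)) ∧ tot > 2))


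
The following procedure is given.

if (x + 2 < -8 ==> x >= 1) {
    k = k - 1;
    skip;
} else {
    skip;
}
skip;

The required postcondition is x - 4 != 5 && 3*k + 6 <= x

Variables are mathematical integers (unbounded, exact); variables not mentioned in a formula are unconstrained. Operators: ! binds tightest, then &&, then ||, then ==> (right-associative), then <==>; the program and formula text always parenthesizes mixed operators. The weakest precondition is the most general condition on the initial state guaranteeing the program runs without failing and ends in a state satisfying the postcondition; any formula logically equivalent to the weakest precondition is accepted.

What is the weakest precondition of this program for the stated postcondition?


Working backward. After the program, the postcondition x - 4 != 5 && 3*k + 6 <= x must hold; in canonical form it is x != 9 && 3*k <= x - 6.
Before skip: x != 9 && 3*k <= x - 6
Then branch requires x != 9 && 3*k <= x - 3; else branch requires x != 9 && 3*k <= x - 6.
Before the if: ((x < -10 ==> x >= 1) ==> (x != 9 && 3*k <= x - 3)) && ((!(x < -10 ==> x >= 1)) ==> (x != 9 && 3*k <= x - 6))
Answer: WP = ((x < -10 ==> x >= 1) ==> (x != 9 && 3*k <= x - 3)) && ((!(x < -10 ==> x >= 1)) ==> (x != 9 && 3*k <= x - 6))


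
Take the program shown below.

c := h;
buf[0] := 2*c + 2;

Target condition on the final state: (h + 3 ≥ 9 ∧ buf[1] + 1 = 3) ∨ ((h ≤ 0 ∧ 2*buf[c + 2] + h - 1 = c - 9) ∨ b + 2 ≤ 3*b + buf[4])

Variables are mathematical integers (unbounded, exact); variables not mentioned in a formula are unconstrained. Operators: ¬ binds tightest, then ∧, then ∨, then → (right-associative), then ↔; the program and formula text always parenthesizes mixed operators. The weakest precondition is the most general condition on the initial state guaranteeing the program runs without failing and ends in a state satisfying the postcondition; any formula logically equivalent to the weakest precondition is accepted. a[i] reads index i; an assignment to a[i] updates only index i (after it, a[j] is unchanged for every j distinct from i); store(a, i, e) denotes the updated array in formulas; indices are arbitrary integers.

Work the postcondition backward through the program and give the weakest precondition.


Working backward. After the program, the postcondition (h + 3 ≥ 9 ∧ buf[1] + 1 = 3) ∨ ((h ≤ 0 ∧ 2*buf[c + 2] + h - 1 = c - 9) ∨ b + 2 ≤ 3*b + buf[4]) must hold; in canonical form it is (h ≥ 6 ∧ buf[1] = 2) ∨ (h ≤ 0 ∧ 2*buf[c + 2] + h = c - 8) ∨ buf[4] + 2*b ≥ 2.
Before buf[0] := 2*c + 2: (h ≥ 6 ∧ buf[1] = 2) ∨ (h ≤ 0 ∧ 2*store(buf, 0, 2*c + 2)[c + 2] + h = c - 8) ∨ buf[4] + 2*b ≥ 2
Before c := h: (h ≥ 6 ∧ buf[1] = 2) ∨ (h ≤ 0 ∧ 2*store(buf, 0, 2*h + 2)[h + 2] = -8) ∨ buf[4] + 2*b ≥ 2
Answer: WP = (h ≥ 6 ∧ buf[1] = 2) ∨ (h ≤ 0 ∧ 2*store(buf, 0, 2*h + 2)[h + 2] = -8) ∨ buf[4] + 2*b ≥ 2


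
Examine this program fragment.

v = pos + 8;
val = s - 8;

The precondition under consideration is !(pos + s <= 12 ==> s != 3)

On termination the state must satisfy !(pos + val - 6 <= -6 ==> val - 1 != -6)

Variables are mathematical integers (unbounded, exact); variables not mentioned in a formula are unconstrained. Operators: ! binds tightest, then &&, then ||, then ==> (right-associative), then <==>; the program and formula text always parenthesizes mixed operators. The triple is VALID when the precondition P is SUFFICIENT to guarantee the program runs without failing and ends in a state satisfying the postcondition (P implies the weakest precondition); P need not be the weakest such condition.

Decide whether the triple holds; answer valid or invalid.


Working backward. After the program, the postcondition !(pos + val - 6 <= -6 ==> val - 1 != -6) must hold; in canonical form it is !(pos + val <= 0 ==> val != -5).
Before val := s - 8: !(pos + s <= 8 ==> s != 3)
Before v := pos + 8: !(pos + s <= 8 ==> s != 3)
The weakest precondition is !(pos + s <= 8 ==> s != 3).
Check whether !(pos + s <= 12 ==> s != 3) implies it.
Countermodel: at the initial state pos = 6, s = 3, the precondition holds but the weakest precondition fails.
Answer: invalid


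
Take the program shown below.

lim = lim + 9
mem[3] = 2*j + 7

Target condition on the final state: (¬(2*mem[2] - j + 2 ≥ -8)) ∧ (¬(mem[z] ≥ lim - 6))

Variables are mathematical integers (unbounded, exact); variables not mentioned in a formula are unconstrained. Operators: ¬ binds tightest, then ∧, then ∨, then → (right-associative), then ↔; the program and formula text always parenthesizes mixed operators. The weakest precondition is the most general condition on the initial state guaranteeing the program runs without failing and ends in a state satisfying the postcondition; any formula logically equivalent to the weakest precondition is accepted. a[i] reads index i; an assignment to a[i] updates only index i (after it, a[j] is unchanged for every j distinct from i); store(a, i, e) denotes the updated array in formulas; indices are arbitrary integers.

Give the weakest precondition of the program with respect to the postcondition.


Working backward. After the program, the postcondition (¬(2*mem[2] - j + 2 ≥ -8)) ∧ (¬(mem[z] ≥ lim - 6)) must hold; in canonical form it is (¬(2*mem[2] ≥ j - 10)) ∧ (¬(mem[z] ≥ lim - 6)).
Before mem[3] := 2*j + 7: (¬(2*mem[2] ≥ j - 10)) ∧ (¬(store(mem, 3, 2*j + 7)[z] ≥ lim - 6))
Before lim := lim + 9: (¬(2*mem[2] ≥ j - 10)) ∧ (¬(store(mem, 3, 2*j + 7)[z] ≥ lim + 3))
Answer: WP = (¬(2*mem[2] ≥ j - 10)) ∧ (¬(store(mem, 3, 2*j + 7)[z] ≥ lim + 3))


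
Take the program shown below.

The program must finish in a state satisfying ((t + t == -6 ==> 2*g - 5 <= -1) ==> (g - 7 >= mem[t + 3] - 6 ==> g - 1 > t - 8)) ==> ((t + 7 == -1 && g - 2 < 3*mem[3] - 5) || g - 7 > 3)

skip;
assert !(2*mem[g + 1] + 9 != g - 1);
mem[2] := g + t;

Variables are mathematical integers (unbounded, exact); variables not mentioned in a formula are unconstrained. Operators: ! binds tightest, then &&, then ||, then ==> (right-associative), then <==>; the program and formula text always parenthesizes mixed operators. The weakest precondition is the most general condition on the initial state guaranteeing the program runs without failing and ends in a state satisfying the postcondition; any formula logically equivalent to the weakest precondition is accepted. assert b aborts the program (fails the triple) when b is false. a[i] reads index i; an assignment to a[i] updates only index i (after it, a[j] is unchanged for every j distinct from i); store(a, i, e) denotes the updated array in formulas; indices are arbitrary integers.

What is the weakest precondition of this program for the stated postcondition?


Working backward. After the program, the postcondition ((t + t == -6 ==> 2*g - 5 <= -1) ==> (g - 7 >= mem[t + 3] - 6 ==> g - 1 > t - 8)) ==> ((t + 7 == -1 && g - 2 < 3*mem[3] - 5) || g - 7 > 3) must hold; in canonical form it is ((2*t == -6 ==> 2*g <= 4) ==> (g >= mem[t + 3] + 1 ==> g > t - 7)) ==> ((t == -8 && g < 3*mem[3] - 3) || g > 10).
Before mem[2] := g + t: ((2*t == -6 ==> 2*g <= 4) ==> (g >= store(mem, 2, g + t)[t + 3] + 1 ==> g > t - 7)) ==> ((t == -8 && g < 3*mem[3] - 3) || g > 10)
Before assert !(2*mem[g + 1] + 9 != g - 1): (!(2*mem[g + 1] != g - 10)) && (((2*t == -6 ==> 2*g <= 4) ==> (g >= store(mem, 2, g + t)[t + 3] + 1 ==> g > t - 7)) ==> ((t == -8 && g < 3*mem[3] - 3) || g > 10))
Before skip: (!(2*mem[g + 1] != g - 10)) && (((2*t == -6 ==> 2*g <= 4) ==> (g >= store(mem, 2, g + t)[t + 3] + 1 ==> g > t - 7)) ==> ((t == -8 && g < 3*mem[3] - 3) || g > 10))
Answer: WP = (!(2*mem[g + 1] != g - 10)) && (((2*t == -6 ==> 2*g <= 4) ==> (g >= store(mem, 2, g + t)[t + 3] + 1 ==> g > t - 7)) ==> ((t == -8 && g < 3*mem[3] - 3) || g > 10))


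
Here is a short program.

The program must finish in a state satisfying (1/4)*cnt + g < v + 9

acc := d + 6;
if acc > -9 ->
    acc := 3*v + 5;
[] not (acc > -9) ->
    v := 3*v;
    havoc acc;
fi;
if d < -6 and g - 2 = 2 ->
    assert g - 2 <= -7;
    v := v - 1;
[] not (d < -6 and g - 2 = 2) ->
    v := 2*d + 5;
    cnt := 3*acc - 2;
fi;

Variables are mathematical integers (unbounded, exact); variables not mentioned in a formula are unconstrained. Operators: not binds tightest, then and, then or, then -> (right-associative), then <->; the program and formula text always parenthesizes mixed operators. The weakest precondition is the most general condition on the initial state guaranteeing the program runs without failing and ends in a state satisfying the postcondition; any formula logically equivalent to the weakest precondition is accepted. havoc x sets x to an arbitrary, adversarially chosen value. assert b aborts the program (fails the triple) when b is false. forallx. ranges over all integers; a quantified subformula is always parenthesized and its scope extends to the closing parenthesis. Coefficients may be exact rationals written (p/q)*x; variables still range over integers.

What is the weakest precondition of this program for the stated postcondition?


Working backward. After the program, (1/4)*cnt + g < v + 9 must hold.
Then branch requires g <= -5 and (1/4)*cnt + g < v + 8; else branch requires (3/4)*acc + g < 2*d + 29/2.
Before the if: ((d < -6 and g = 4) -> (g <= -5 and (1/4)*cnt + g < v + 8)) and ((not (d < -6 and g = 4)) -> (3/4)*acc + g < 2*d + 29/2)
Then branch requires ((d < -6 and g = 4) -> (g <= -5 and (1/4)*cnt + g < v + 8)) and ((not (d < -6 and g = 4)) -> g + (9/4)*v < 2*d + 43/4); else branch requires forall acc_1. (((d < -6 and g = 4) -> (g <= -5 and (1/4)*cnt + g < 3*v + 8)) and ((not (d < -6 and g = 4)) -> (3/4)*acc_1 + g < 2*d + 29/2)).
Before the if: (acc > -9 -> (((d < -6 and g = 4) -> (g <= -5 and (1/4)*cnt + g < v + 8)) and ((not (d < -6 and g = 4)) -> g + (9/4)*v < 2*d + 43/4))) and ((not (acc > -9)) -> (forall acc_1. (((d < -6 and g = 4) -> (g <= -5 and (1/4)*cnt + g < 3*v + 8)) and ((not (d < -6 and g = 4)) -> (3/4)*acc_1 + g < 2*d + 29/2))))
Before acc := d + 6: (d > -15 -> (((d < -6 and g = 4) -> (g <= -5 and (1/4)*cnt + g < v + 8)) and ((not (d < -6 and g = 4)) -> g + (9/4)*v < 2*d + 43/4))) and ((not (d > -15)) -> (forall acc_1. (((d < -6 and g = 4) -> (g <= -5 and (1/4)*cnt + g < 3*v + 8)) and ((not (d < -6 and g = 4)) -> (3/4)*acc_1 + g < 2*d + 29/2))))
Answer: WP = (d > -15 -> (((d < -6 and g = 4) -> (g <= -5 and (1/4)*cnt + g < v + 8)) and ((not (d < -6 and g = 4)) -> g + (9/4)*v < 2*d + 43/4))) and ((not (d > -15)) -> (forall acc_1. (((d < -6 and g = 4) -> (g <= -5 and (1/4)*cnt + g < 3*v + 8)) and ((not (d < -6 and g = 4)) -> (3/4)*acc_1 + g < 2*d + 29/2))))


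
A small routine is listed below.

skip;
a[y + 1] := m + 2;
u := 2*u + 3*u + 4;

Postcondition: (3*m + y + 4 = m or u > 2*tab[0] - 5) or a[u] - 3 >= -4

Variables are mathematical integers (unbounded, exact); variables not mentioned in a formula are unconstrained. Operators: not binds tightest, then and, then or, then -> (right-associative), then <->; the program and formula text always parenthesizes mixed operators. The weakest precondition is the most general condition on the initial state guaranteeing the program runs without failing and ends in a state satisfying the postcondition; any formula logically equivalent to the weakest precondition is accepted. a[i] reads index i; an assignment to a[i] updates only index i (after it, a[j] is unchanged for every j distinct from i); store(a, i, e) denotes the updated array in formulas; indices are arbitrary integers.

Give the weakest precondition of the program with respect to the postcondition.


Working backward. After the program, the postcondition (3*m + y + 4 = m or u > 2*tab[0] - 5) or a[u] - 3 >= -4 must hold; in canonical form it is 2*m + y = -4 or u > 2*tab[0] - 5 or a[u] >= -1.
Before u := 2*u + 3*u + 4: 2*m + y = -4 or 5*u > 2*tab[0] - 9 or a[5*u + 4] >= -1
Before a[y + 1] := m + 2: 2*m + y = -4 or 5*u > 2*tab[0] - 9 or store(a, y + 1, m + 2)[5*u + 4] >= -1
Before skip: 2*m + y = -4 or 5*u > 2*tab[0] - 9 or store(a, y + 1, m + 2)[5*u + 4] >= -1
Answer: WP = 2*m + y = -4 or 5*u > 2*tab[0] - 9 or store(a, y + 1, m + 2)[5*u + 4] >= -1
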